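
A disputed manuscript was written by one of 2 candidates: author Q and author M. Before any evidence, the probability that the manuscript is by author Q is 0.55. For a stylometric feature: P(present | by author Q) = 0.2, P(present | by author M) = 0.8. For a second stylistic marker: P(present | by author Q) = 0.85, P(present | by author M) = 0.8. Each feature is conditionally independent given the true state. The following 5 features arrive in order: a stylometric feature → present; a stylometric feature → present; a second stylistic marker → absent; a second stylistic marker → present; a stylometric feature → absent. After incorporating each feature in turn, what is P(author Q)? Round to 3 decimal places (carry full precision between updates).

After a stylometric feature='present': P(author Q) = 0.2·0.5500 / (0.2·0.5500 + 0.8·0.4500) ≈ 0.2340
After a stylometric feature='present': P(author Q) = 0.2·0.2340 / (0.2·0.2340 + 0.8·0.7660) ≈ 0.0710
After a second stylistic marker='absent': P(author Q) = 0.15·0.0710 / (0.15·0.0710 + 0.2·0.9290) ≈ 0.0542
After a second stylistic marker='present': P(author Q) = 0.85·0.0542 / (0.85·0.0542 + 0.8·0.9458) ≈ 0.0574
After a stylometric feature='absent': P(author Q) = 0.8·0.0574 / (0.8·0.0574 + 0.2·0.9426) ≈ 0.1958

0.196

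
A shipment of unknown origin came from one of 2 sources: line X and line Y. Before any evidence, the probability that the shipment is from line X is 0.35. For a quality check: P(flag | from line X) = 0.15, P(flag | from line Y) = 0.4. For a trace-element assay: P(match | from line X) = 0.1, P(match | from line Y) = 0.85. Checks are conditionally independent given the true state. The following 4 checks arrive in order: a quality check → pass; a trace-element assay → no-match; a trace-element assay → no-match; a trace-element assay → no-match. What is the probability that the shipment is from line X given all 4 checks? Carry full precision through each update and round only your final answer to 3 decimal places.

After a quality check='pass': P(line X) = 0.85·0.3500 / (0.85·0.3500 + 0.6·0.6500) ≈ 0.4327
After a trace-element assay='no-match': P(line X) = 0.9·0.4327 / (0.9·0.4327 + 0.15·0.5673) ≈ 0.8207
After a trace-element assay='no-match': P(line X) = 0.9·0.8207 / (0.9·0.8207 + 0.15·0.1793) ≈ 0.9649
After a trace-element assay='no-match': P(line X) = 0.9·0.9649 / (0.9·0.9649 + 0.15·0.0351) ≈ 0.9940

0.994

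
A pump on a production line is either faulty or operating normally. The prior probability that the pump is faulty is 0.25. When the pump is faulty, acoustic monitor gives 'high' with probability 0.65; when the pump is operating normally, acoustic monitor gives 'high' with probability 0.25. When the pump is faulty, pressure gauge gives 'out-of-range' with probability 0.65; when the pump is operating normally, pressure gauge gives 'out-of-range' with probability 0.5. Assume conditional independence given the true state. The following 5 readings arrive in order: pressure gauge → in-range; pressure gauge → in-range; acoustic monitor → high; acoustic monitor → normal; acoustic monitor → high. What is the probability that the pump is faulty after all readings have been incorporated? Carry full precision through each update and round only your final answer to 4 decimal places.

0.3400

Apply Bayes' rule sequentially, carrying P(faulty) forward.
After pressure gauge='in-range': P(faulty) = 0.35·0.2500 / (0.35·0.2500 + 0.5·0.7500) ≈ 0.1892
After pressure gauge='in-range': P(faulty) = 0.35·0.1892 / (0.35·0.1892 + 0.5·0.8108) ≈ 0.1404
After acoustic monitor='high': P(faulty) = 0.65·0.1404 / (0.65·0.1404 + 0.25·0.8596) ≈ 0.2981
After acoustic monitor='normal': P(faulty) = 0.35·0.2981 / (0.35·0.2981 + 0.75·0.7019) ≈ 0.1654
After acoustic monitor='high': P(faulty) = 0.65·0.1654 / (0.65·0.1654 + 0.25·0.8346) ≈ 0.3400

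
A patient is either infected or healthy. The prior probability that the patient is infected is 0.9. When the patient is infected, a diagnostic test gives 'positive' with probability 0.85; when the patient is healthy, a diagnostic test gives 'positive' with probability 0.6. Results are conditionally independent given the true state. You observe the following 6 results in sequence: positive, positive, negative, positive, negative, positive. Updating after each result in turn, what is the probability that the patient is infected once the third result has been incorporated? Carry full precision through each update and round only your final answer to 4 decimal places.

After 'positive': P(infected) = 0.85·0.9000 / (0.85·0.9000 + 0.6·0.1000) ≈ 0.9273
After 'positive': P(infected) = 0.85·0.9273 / (0.85·0.9273 + 0.6·0.0727) ≈ 0.9475
After 'negative': P(infected) = 0.15·0.9475 / (0.15·0.9475 + 0.4·0.0525) ≈ 0.8714

0.8714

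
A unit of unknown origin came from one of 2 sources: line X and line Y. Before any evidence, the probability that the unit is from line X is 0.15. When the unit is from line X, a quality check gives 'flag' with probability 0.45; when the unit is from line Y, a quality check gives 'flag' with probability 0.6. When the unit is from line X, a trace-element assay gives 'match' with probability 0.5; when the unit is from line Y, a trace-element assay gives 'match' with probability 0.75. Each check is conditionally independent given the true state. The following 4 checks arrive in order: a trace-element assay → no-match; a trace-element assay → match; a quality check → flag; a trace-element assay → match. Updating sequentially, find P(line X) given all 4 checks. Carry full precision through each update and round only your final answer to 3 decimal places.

After a trace-element assay='no-match': P(line X) = 0.5·0.1500 / (0.5·0.1500 + 0.25·0.8500) ≈ 0.2609
After a trace-element assay='match': P(line X) = 0.5·0.2609 / (0.5·0.2609 + 0.75·0.7391) ≈ 0.1905
After a quality check='flag': P(line X) = 0.45·0.1905 / (0.45·0.1905 + 0.6·0.8095) ≈ 0.1500
After a trace-element assay='match': P(line X) = 0.5·0.1500 / (0.5·0.1500 + 0.75·0.8500) ≈ 0.1053

0.105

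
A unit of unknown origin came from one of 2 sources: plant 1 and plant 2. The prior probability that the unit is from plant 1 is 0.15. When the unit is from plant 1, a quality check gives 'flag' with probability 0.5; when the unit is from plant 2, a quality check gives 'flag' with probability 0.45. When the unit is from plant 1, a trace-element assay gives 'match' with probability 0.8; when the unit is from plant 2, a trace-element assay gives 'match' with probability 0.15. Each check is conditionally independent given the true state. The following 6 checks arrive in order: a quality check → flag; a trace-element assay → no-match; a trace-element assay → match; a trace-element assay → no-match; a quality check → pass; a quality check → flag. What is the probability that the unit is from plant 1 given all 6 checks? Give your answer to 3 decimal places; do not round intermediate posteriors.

After a quality check='flag': P(plant 1) = 0.5·0.1500 / (0.5·0.1500 + 0.45·0.8500) ≈ 0.1639
After a trace-element assay='no-match': P(plant 1) = 0.2·0.1639 / (0.2·0.1639 + 0.85·0.8361) ≈ 0.0441
After a trace-element assay='match': P(plant 1) = 0.8·0.0441 / (0.8·0.0441 + 0.15·0.9559) ≈ 0.1975
After a trace-element assay='no-match': P(plant 1) = 0.2·0.1975 / (0.2·0.1975 + 0.85·0.8025) ≈ 0.0547
After a quality check='pass': P(plant 1) = 0.5·0.0547 / (0.5·0.0547 + 0.55·0.9453) ≈ 0.0500
After a quality check='flag': P(plant 1) = 0.5·0.0500 / (0.5·0.0500 + 0.45·0.9500) ≈ 0.0553

0.055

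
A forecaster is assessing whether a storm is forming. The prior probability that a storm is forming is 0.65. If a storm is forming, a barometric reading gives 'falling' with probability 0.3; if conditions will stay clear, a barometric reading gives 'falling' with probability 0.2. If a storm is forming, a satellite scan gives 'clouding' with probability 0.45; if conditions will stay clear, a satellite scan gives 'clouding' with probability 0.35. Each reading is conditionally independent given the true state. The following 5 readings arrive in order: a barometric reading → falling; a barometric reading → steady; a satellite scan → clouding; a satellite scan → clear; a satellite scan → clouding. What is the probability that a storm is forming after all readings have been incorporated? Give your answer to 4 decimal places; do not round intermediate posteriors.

Apply Bayes' rule sequentially, carrying P(storm) forward.
After a barometric reading='falling': P(storm) = 0.3·0.6500 / (0.3·0.6500 + 0.2·0.3500) ≈ 0.7358
After a barometric reading='steady': P(storm) = 0.7·0.7358 / (0.7·0.7358 + 0.8·0.2642) ≈ 0.7091
After a satellite scan='clouding': P(storm) = 0.45·0.7091 / (0.45·0.7091 + 0.35·0.2909) ≈ 0.7581
After a satellite scan='clear': P(storm) = 0.55·0.7581 / (0.55·0.7581 + 0.65·0.2419) ≈ 0.7262
After a satellite scan='clouding': P(storm) = 0.45·0.7262 / (0.45·0.7262 + 0.35·0.2738) ≈ 0.7732

0.7732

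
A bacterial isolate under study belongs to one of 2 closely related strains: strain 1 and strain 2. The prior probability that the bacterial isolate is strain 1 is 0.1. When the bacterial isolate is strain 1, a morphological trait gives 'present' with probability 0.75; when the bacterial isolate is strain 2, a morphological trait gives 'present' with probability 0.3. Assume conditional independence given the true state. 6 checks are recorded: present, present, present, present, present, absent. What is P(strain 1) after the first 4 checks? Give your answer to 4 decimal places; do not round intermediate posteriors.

0.8127

After 'present': P(strain 1) = 0.75·0.1000 / (0.75·0.1000 + 0.3·0.9000) ≈ 0.2174
After 'present': P(strain 1) = 0.75·0.2174 / (0.75·0.2174 + 0.3·0.7826) ≈ 0.4098
After 'present': P(strain 1) = 0.75·0.4098 / (0.75·0.4098 + 0.3·0.5902) ≈ 0.6345
After 'present': P(strain 1) = 0.75·0.6345 / (0.75·0.6345 + 0.3·0.3655) ≈ 0.8127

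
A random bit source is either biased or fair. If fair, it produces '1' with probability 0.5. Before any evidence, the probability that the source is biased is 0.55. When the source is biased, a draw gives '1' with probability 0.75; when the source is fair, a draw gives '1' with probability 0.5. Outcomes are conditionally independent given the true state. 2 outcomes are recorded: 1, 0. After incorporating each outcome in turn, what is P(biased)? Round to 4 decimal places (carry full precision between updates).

After '1': P(biased) = 0.75·0.5500 / (0.75·0.5500 + 0.5·0.4500) ≈ 0.6471
After '0': P(biased) = 0.25·0.6471 / (0.25·0.6471 + 0.5·0.3529) ≈ 0.4783

0.4783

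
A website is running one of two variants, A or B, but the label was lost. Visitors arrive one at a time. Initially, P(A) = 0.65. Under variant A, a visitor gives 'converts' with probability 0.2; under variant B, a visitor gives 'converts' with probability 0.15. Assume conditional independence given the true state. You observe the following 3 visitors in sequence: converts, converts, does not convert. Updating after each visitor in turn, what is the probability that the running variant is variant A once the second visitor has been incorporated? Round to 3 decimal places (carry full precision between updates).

0.768

Each posterior becomes the prior for the next update.
After 'converts': P(A) = 0.2·0.6500 / (0.2·0.6500 + 0.15·0.3500) ≈ 0.7123
After 'converts': P(A) = 0.2·0.7123 / (0.2·0.7123 + 0.15·0.2877) ≈ 0.7675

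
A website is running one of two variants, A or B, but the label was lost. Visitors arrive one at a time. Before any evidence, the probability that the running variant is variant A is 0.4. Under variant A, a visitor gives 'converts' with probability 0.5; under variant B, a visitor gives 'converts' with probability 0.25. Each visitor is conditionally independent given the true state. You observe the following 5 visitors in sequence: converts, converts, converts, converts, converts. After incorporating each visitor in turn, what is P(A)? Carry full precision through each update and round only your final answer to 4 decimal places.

After 'converts': P(A) = 0.5·0.4000 / (0.5·0.4000 + 0.25·0.6000) ≈ 0.5714
After 'converts': P(A) = 0.5·0.5714 / (0.5·0.5714 + 0.25·0.4286) ≈ 0.7273
After 'converts': P(A) = 0.5·0.7273 / (0.5·0.7273 + 0.25·0.2727) ≈ 0.8421
After 'converts': P(A) = 0.5·0.8421 / (0.5·0.8421 + 0.25·0.1579) ≈ 0.9143
After 'converts': P(A) = 0.5·0.9143 / (0.5·0.9143 + 0.25·0.0857) ≈ 0.9552

0.9552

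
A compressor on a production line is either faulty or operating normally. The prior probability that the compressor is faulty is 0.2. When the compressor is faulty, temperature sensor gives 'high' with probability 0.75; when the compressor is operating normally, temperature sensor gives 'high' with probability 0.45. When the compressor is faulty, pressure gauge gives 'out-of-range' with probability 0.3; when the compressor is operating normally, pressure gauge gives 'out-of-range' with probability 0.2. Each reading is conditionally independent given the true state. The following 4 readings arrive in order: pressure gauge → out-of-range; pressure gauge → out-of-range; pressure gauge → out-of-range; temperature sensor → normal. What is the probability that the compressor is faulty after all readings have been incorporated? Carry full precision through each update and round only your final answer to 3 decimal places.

Each posterior becomes the prior for the next update.
After pressure gauge='out-of-range': P(faulty) = 0.3·0.2000 / (0.3·0.2000 + 0.2·0.8000) ≈ 0.2727
After pressure gauge='out-of-range': P(faulty) = 0.3·0.2727 / (0.3·0.2727 + 0.2·0.7273) ≈ 0.3600
After pressure gauge='out-of-range': P(faulty) = 0.3·0.3600 / (0.3·0.3600 + 0.2·0.6400) ≈ 0.4576
After temperature sensor='normal': P(faulty) = 0.25·0.4576 / (0.25·0.4576 + 0.55·0.5424) ≈ 0.2772

0.277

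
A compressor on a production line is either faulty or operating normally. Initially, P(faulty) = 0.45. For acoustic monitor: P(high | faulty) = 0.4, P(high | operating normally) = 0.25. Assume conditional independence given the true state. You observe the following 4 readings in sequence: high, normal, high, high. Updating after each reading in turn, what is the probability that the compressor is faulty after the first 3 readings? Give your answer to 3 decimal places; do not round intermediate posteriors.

0.626

Each posterior becomes the prior for the next update.
After 'high': P(faulty) = 0.4·0.4500 / (0.4·0.4500 + 0.25·0.5500) ≈ 0.5669
After 'normal': P(faulty) = 0.6·0.5669 / (0.6·0.5669 + 0.75·0.4331) ≈ 0.5115
After 'high': P(faulty) = 0.4·0.5115 / (0.4·0.5115 + 0.25·0.4885) ≈ 0.6263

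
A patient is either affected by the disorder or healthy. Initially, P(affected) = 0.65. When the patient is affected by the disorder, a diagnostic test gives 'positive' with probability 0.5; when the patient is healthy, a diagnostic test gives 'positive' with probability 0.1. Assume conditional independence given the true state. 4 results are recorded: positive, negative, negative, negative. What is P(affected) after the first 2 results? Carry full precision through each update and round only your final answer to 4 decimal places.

0.8376

Each posterior becomes the prior for the next update.
After 'positive': P(affected) = 0.5·0.6500 / (0.5·0.6500 + 0.1·0.3500) ≈ 0.9028
After 'negative': P(affected) = 0.5·0.9028 / (0.5·0.9028 + 0.9·0.0972) ≈ 0.8376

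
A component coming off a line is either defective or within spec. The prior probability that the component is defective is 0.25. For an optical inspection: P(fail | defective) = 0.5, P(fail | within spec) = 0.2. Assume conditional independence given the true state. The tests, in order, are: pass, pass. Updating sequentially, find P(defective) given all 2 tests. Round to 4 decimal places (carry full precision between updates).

After 'pass': P(defective) = 0.5·0.2500 / (0.5·0.2500 + 0.8·0.7500) ≈ 0.1724
After 'pass': P(defective) = 0.5·0.1724 / (0.5·0.1724 + 0.8·0.8276) ≈ 0.1152

0.1152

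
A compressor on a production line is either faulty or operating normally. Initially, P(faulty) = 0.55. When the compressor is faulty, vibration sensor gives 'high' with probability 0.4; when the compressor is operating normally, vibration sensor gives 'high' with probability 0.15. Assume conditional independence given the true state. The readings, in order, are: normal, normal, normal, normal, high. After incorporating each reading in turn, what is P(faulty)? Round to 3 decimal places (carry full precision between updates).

0.447

Apply Bayes' rule sequentially, carrying P(faulty) forward.
After 'normal': P(faulty) = 0.6·0.5500 / (0.6·0.5500 + 0.85·0.4500) ≈ 0.4632
After 'normal': P(faulty) = 0.6·0.4632 / (0.6·0.4632 + 0.85·0.5368) ≈ 0.3785
After 'normal': P(faulty) = 0.6·0.3785 / (0.6·0.3785 + 0.85·0.6215) ≈ 0.3006
After 'normal': P(faulty) = 0.6·0.3006 / (0.6·0.3006 + 0.85·0.6994) ≈ 0.2328
After 'high': P(faulty) = 0.4·0.2328 / (0.4·0.2328 + 0.15·0.7672) ≈ 0.4473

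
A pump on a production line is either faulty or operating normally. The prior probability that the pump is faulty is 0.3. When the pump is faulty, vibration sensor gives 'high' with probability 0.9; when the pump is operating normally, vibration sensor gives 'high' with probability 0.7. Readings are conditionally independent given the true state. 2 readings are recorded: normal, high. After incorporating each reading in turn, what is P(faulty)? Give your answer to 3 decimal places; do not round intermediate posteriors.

After 'normal': P(faulty) = 0.1·0.3000 / (0.1·0.3000 + 0.3·0.7000) ≈ 0.1250
After 'high': P(faulty) = 0.9·0.1250 / (0.9·0.1250 + 0.7·0.8750) ≈ 0.1552

0.155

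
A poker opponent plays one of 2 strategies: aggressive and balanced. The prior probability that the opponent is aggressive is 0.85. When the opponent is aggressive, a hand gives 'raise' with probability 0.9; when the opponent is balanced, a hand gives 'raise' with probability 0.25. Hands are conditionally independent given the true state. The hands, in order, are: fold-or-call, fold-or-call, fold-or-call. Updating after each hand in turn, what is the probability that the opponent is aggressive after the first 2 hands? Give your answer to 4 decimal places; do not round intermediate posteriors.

0.0915

After 'fold-or-call': P(aggressive) = 0.1·0.8500 / (0.1·0.8500 + 0.75·0.1500) ≈ 0.4304
After 'fold-or-call': P(aggressive) = 0.1·0.4304 / (0.1·0.4304 + 0.75·0.5696) ≈ 0.0915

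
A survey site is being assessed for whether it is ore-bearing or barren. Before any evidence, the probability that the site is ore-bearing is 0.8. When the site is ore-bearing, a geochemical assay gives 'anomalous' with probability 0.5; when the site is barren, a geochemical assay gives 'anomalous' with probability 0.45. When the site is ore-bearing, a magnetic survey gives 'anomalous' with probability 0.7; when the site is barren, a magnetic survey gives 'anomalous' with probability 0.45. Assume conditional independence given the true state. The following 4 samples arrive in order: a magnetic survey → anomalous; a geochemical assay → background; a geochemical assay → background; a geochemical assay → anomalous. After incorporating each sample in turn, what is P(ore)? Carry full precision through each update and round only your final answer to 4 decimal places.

Apply Bayes' rule sequentially, carrying P(ore) forward.
After a magnetic survey='anomalous': P(ore) = 0.7·0.8000 / (0.7·0.8000 + 0.45·0.2000) ≈ 0.8615
After a geochemical assay='background': P(ore) = 0.5·0.8615 / (0.5·0.8615 + 0.55·0.1385) ≈ 0.8498
After a geochemical assay='background': P(ore) = 0.5·0.8498 / (0.5·0.8498 + 0.55·0.1502) ≈ 0.8372
After a geochemical assay='anomalous': P(ore) = 0.5·0.8372 / (0.5·0.8372 + 0.45·0.1628) ≈ 0.8511

0.8511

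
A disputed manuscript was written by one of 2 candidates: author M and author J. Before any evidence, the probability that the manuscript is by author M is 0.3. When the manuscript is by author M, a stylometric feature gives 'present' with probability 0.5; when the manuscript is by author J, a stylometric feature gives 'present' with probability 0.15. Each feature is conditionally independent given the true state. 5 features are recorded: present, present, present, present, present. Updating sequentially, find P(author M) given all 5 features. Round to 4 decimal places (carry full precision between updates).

0.9944

After 'present': P(author M) = 0.5·0.3000 / (0.5·0.3000 + 0.15·0.7000) ≈ 0.5882
After 'present': P(author M) = 0.5·0.5882 / (0.5·0.5882 + 0.15·0.4118) ≈ 0.8264
After 'present': P(author M) = 0.5·0.8264 / (0.5·0.8264 + 0.15·0.1736) ≈ 0.9407
After 'present': P(author M) = 0.5·0.9407 / (0.5·0.9407 + 0.15·0.0593) ≈ 0.9815
After 'present': P(author M) = 0.5·0.9815 / (0.5·0.9815 + 0.15·0.0185) ≈ 0.9944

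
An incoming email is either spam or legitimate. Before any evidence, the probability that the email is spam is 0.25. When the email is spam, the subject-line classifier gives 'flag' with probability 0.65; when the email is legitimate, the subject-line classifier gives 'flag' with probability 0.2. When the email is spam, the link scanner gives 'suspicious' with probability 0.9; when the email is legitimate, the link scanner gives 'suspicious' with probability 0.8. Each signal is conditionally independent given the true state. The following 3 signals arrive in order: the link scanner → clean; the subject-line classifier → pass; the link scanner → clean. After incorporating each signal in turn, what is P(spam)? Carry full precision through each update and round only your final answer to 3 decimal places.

After the link scanner='clean': P(spam) = 0.1·0.2500 / (0.1·0.2500 + 0.2·0.7500) ≈ 0.1429
After the subject-line classifier='pass': P(spam) = 0.35·0.1429 / (0.35·0.1429 + 0.8·0.8571) ≈ 0.0680
After the link scanner='clean': P(spam) = 0.1·0.0680 / (0.1·0.0680 + 0.2·0.9320) ≈ 0.0352

0.035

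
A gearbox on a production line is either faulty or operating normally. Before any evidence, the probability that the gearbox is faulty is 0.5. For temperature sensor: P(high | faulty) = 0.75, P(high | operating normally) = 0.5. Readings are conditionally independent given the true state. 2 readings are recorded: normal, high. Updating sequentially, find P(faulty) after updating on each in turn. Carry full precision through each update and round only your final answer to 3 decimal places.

Each posterior becomes the prior for the next update.
After 'normal': P(faulty) = 0.25·0.5000 / (0.25·0.5000 + 0.5·0.5000) ≈ 0.3333
After 'high': P(faulty) = 0.75·0.3333 / (0.75·0.3333 + 0.5·0.6667) ≈ 0.4286

0.429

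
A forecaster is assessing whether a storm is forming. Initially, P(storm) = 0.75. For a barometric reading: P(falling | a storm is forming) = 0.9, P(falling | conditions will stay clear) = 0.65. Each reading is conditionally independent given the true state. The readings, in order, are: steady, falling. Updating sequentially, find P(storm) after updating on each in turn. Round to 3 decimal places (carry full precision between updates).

0.543

After 'steady': P(storm) = 0.1·0.7500 / (0.1·0.7500 + 0.35·0.2500) ≈ 0.4615
After 'falling': P(storm) = 0.9·0.4615 / (0.9·0.4615 + 0.65·0.5385) ≈ 0.5427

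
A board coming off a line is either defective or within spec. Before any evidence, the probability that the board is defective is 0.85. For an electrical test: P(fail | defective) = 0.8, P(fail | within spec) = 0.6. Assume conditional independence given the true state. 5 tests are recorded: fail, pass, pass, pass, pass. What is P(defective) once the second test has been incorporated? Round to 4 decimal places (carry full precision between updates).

After 'fail': P(defective) = 0.8·0.8500 / (0.8·0.8500 + 0.6·0.1500) ≈ 0.8831
After 'pass': P(defective) = 0.2·0.8831 / (0.2·0.8831 + 0.4·0.1169) ≈ 0.7907

0.7907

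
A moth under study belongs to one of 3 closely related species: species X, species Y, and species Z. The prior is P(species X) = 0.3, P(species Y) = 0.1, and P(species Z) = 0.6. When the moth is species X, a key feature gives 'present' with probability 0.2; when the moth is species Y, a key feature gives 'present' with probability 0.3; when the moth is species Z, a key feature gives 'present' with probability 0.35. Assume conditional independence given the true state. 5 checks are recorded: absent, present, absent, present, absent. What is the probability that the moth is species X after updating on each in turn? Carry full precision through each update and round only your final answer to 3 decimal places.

0.209

Each posterior becomes the prior for the next update.
After 'absent': normaliser = 0.8·0.3000 + 0.7·0.1000 + 0.65·0.6000; P(species X) ≈ 0.3429, P(species Y) ≈ 0.1000, P(species Z) ≈ 0.5571
After 'present': normaliser = 0.2·0.3429 + 0.3·0.1000 + 0.35·0.5571; P(species X) ≈ 0.2336, P(species Y) ≈ 0.1022, P(species Z) ≈ 0.6642
After 'absent': normaliser = 0.8·0.2336 + 0.7·0.1022 + 0.65·0.6642; P(species X) ≈ 0.2708, P(species Y) ≈ 0.1036, P(species Z) ≈ 0.6256
After 'present': normaliser = 0.2·0.2708 + 0.3·0.1036 + 0.35·0.6256; P(species X) ≈ 0.1780, P(species Y) ≈ 0.1022, P(species Z) ≈ 0.7198
After 'absent': normaliser = 0.8·0.1780 + 0.7·0.1022 + 0.65·0.7198; P(species X) ≈ 0.2089, P(species Y) ≈ 0.1049, P(species Z) ≈ 0.6862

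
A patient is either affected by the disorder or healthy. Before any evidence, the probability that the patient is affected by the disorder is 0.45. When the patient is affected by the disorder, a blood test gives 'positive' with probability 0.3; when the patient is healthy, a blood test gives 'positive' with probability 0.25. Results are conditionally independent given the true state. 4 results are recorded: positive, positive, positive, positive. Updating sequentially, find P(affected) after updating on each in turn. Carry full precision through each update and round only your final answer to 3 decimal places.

After 'positive': P(affected) = 0.3·0.4500 / (0.3·0.4500 + 0.25·0.5500) ≈ 0.4954
After 'positive': P(affected) = 0.3·0.4954 / (0.3·0.4954 + 0.25·0.5046) ≈ 0.5409
After 'positive': P(affected) = 0.3·0.5409 / (0.3·0.5409 + 0.25·0.4591) ≈ 0.5857
After 'positive': P(affected) = 0.3·0.5857 / (0.3·0.5857 + 0.25·0.4143) ≈ 0.6292

0.629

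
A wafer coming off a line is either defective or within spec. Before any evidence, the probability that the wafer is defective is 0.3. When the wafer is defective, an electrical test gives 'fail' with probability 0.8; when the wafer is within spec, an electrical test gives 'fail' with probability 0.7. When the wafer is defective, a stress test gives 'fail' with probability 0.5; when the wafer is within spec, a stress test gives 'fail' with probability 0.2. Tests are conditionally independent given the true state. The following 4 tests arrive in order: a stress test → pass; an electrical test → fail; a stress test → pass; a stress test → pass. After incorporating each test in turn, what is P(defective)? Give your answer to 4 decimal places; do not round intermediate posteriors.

After a stress test='pass': P(defective) = 0.5·0.3000 / (0.5·0.3000 + 0.8·0.7000) ≈ 0.2113
After an electrical test='fail': P(defective) = 0.8·0.2113 / (0.8·0.2113 + 0.7·0.7887) ≈ 0.2344
After a stress test='pass': P(defective) = 0.5·0.2344 / (0.5·0.2344 + 0.8·0.7656) ≈ 0.1606
After a stress test='pass': P(defective) = 0.5·0.1606 / (0.5·0.1606 + 0.8·0.8394) ≈ 0.1068

0.1068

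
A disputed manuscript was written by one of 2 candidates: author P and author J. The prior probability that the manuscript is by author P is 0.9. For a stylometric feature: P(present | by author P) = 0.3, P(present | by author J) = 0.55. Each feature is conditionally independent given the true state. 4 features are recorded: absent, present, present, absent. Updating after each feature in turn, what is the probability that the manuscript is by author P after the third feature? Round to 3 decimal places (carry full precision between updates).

0.806

After 'absent': P(author P) = 0.7·0.9000 / (0.7·0.9000 + 0.45·0.1000) ≈ 0.9333
After 'present': P(author P) = 0.3·0.9333 / (0.3·0.9333 + 0.55·0.0667) ≈ 0.8842
After 'present': P(author P) = 0.3·0.8842 / (0.3·0.8842 + 0.55·0.1158) ≈ 0.8064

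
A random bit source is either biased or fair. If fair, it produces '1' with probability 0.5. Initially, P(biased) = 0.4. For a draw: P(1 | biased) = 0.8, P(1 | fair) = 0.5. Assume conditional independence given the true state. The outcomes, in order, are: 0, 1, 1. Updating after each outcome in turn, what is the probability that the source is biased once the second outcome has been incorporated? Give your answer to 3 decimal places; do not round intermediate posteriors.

0.299

Apply Bayes' rule sequentially, carrying P(biased) forward.
After '0': P(biased) = 0.2·0.4000 / (0.2·0.4000 + 0.5·0.6000) ≈ 0.2105
After '1': P(biased) = 0.8·0.2105 / (0.8·0.2105 + 0.5·0.7895) ≈ 0.2991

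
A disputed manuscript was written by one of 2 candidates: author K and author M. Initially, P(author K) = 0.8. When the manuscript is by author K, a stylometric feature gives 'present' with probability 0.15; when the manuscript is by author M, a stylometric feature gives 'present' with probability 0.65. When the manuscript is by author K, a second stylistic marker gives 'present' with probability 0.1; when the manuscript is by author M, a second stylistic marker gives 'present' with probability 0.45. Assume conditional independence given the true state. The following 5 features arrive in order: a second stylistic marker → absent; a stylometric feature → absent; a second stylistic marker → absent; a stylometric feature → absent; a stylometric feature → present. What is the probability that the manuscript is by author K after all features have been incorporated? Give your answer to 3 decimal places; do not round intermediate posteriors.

0.936

After a second stylistic marker='absent': P(author K) = 0.9·0.8000 / (0.9·0.8000 + 0.55·0.2000) ≈ 0.8675
After a stylometric feature='absent': P(author K) = 0.85·0.8675 / (0.85·0.8675 + 0.35·0.1325) ≈ 0.9408
After a second stylistic marker='absent': P(author K) = 0.9·0.9408 / (0.9·0.9408 + 0.55·0.0592) ≈ 0.9630
After a stylometric feature='absent': P(author K) = 0.85·0.9630 / (0.85·0.9630 + 0.35·0.0370) ≈ 0.9844
After a stylometric feature='present': P(author K) = 0.15·0.9844 / (0.15·0.9844 + 0.65·0.0156) ≈ 0.9358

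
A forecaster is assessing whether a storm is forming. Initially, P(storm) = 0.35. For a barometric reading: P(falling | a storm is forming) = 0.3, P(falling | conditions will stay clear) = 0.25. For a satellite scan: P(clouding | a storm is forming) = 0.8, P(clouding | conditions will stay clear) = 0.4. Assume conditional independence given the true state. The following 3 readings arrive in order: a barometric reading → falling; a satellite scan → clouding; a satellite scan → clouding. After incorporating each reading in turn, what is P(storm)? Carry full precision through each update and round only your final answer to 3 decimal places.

After a barometric reading='falling': P(storm) = 0.3·0.3500 / (0.3·0.3500 + 0.25·0.6500) ≈ 0.3925
After a satellite scan='clouding': P(storm) = 0.8·0.3925 / (0.8·0.3925 + 0.4·0.6075) ≈ 0.5638
After a satellite scan='clouding': P(storm) = 0.8·0.5638 / (0.8·0.5638 + 0.4·0.4362) ≈ 0.7210

0.721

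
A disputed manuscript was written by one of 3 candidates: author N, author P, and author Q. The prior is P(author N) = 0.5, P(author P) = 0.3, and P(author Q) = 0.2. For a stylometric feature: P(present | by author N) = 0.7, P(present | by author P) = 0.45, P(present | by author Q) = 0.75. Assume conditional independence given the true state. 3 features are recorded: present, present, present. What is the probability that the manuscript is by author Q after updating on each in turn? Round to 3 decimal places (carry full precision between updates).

0.298

Apply Bayes' rule sequentially, carrying P(author Q) forward.
After 'present': normaliser = 0.7·0.5000 + 0.45·0.3000 + 0.75·0.2000; P(author N) ≈ 0.5512, P(author P) ≈ 0.2126, P(author Q) ≈ 0.2362
After 'present': normaliser = 0.7·0.5512 + 0.45·0.2126 + 0.75·0.2362; P(author N) ≈ 0.5858, P(author P) ≈ 0.1452, P(author Q) ≈ 0.2690
After 'present': normaliser = 0.7·0.5858 + 0.45·0.1452 + 0.75·0.2690; P(author N) ≈ 0.6056, P(author P) ≈ 0.0965, P(author Q) ≈ 0.2979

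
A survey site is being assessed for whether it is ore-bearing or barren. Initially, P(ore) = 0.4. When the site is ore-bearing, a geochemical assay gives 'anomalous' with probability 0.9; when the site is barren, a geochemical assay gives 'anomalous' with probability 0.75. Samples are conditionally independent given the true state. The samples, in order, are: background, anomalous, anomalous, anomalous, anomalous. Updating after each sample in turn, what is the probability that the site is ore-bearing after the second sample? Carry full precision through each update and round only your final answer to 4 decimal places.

0.2424

Apply Bayes' rule sequentially, carrying P(ore) forward.
After 'background': P(ore) = 0.1·0.4000 / (0.1·0.4000 + 0.25·0.6000) ≈ 0.2105
After 'anomalous': P(ore) = 0.9·0.2105 / (0.9·0.2105 + 0.75·0.7895) ≈ 0.2424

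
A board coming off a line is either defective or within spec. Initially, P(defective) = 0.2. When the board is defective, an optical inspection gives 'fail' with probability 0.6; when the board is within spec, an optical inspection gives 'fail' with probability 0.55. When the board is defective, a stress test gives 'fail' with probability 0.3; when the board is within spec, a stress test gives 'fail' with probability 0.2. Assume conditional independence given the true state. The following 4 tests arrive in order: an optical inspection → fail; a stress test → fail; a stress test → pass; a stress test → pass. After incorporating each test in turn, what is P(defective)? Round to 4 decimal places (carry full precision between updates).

After an optical inspection='fail': P(defective) = 0.6·0.2000 / (0.6·0.2000 + 0.55·0.8000) ≈ 0.2143
After a stress test='fail': P(defective) = 0.3·0.2143 / (0.3·0.2143 + 0.2·0.7857) ≈ 0.2903
After a stress test='pass': P(defective) = 0.7·0.2903 / (0.7·0.2903 + 0.8·0.7097) ≈ 0.2636
After a stress test='pass': P(defective) = 0.7·0.2636 / (0.7·0.2636 + 0.8·0.7364) ≈ 0.2385

0.2385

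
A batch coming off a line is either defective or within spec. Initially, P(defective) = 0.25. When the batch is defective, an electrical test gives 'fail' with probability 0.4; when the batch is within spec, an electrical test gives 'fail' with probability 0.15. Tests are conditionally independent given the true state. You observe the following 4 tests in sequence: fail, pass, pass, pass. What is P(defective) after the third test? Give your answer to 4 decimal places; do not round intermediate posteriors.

0.3070

After 'fail': P(defective) = 0.4·0.2500 / (0.4·0.2500 + 0.15·0.7500) ≈ 0.4706
After 'pass': P(defective) = 0.6·0.4706 / (0.6·0.4706 + 0.85·0.5294) ≈ 0.3855
After 'pass': P(defective) = 0.6·0.3855 / (0.6·0.3855 + 0.85·0.6145) ≈ 0.3070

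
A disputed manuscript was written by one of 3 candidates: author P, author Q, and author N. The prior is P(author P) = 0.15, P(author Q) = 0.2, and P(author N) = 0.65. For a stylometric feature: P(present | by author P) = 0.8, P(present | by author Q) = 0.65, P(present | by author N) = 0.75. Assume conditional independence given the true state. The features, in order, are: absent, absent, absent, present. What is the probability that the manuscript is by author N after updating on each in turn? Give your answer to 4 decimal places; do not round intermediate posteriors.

0.5383

Apply Bayes' rule sequentially, carrying P(author N) forward.
After 'absent': normaliser = 0.2·0.1500 + 0.35·0.2000 + 0.25·0.6500; P(author P) ≈ 0.1143, P(author Q) ≈ 0.2667, P(author N) ≈ 0.6190
After 'absent': normaliser = 0.2·0.1143 + 0.35·0.2667 + 0.25·0.6190; P(author P) ≈ 0.0844, P(author Q) ≈ 0.3445, P(author N) ≈ 0.5712
After 'absent': normaliser = 0.2·0.0844 + 0.35·0.3445 + 0.25·0.5712; P(author P) ≈ 0.0602, P(author Q) ≈ 0.4302, P(author N) ≈ 0.5096
After 'present': normaliser = 0.8·0.0602 + 0.65·0.4302 + 0.75·0.5096; P(author P) ≈ 0.0678, P(author Q) ≈ 0.3939, P(author N) ≈ 0.5383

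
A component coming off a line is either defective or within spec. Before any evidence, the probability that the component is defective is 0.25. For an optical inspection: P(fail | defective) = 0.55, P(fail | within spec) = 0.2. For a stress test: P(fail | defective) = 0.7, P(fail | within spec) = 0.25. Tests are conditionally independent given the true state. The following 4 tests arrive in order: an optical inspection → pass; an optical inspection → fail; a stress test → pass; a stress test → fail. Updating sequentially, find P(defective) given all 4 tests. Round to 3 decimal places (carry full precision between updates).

0.366

After an optical inspection='pass': P(defective) = 0.45·0.2500 / (0.45·0.2500 + 0.8·0.7500) ≈ 0.1579
After an optical inspection='fail': P(defective) = 0.55·0.1579 / (0.55·0.1579 + 0.2·0.8421) ≈ 0.3402
After a stress test='pass': P(defective) = 0.3·0.3402 / (0.3·0.3402 + 0.75·0.6598) ≈ 0.1710
After a stress test='fail': P(defective) = 0.7·0.1710 / (0.7·0.1710 + 0.25·0.8290) ≈ 0.3661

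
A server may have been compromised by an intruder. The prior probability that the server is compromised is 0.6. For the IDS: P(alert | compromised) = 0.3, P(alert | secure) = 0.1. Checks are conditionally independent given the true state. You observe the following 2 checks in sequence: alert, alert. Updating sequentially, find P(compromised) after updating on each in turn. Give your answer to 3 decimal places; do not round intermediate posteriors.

0.931

After 'alert': P(compromised) = 0.3·0.6000 / (0.3·0.6000 + 0.1·0.4000) ≈ 0.8182
After 'alert': P(compromised) = 0.3·0.8182 / (0.3·0.8182 + 0.1·0.1818) ≈ 0.9310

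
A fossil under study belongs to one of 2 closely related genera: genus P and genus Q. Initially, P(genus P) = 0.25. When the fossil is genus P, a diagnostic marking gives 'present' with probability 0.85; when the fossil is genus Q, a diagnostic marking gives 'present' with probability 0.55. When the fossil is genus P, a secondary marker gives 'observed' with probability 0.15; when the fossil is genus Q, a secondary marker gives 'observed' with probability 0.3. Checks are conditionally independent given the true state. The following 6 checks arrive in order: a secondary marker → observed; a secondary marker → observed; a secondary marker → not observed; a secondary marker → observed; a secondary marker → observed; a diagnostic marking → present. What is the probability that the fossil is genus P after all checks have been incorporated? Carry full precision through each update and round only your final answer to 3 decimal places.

0.038

After a secondary marker='observed': P(genus P) = 0.15·0.2500 / (0.15·0.2500 + 0.3·0.7500) ≈ 0.1429
After a secondary marker='observed': P(genus P) = 0.15·0.1429 / (0.15·0.1429 + 0.3·0.8571) ≈ 0.0769
After a secondary marker='not observed': P(genus P) = 0.85·0.0769 / (0.85·0.0769 + 0.7·0.9231) ≈ 0.0919
After a secondary marker='observed': P(genus P) = 0.15·0.0919 / (0.15·0.0919 + 0.3·0.9081) ≈ 0.0482
After a secondary marker='observed': P(genus P) = 0.15·0.0482 / (0.15·0.0482 + 0.3·0.9518) ≈ 0.0247
After a diagnostic marking='present': P(genus P) = 0.85·0.0247 / (0.85·0.0247 + 0.55·0.9753) ≈ 0.0376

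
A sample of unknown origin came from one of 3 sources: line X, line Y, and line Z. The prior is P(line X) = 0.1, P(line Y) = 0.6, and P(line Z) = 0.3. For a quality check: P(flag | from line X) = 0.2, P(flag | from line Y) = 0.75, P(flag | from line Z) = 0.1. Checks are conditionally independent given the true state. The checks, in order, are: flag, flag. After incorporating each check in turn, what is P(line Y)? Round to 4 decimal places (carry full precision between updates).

0.9797

After 'flag': normaliser = 0.2·0.1000 + 0.75·0.6000 + 0.1·0.3000; P(line X) ≈ 0.0400, P(line Y) ≈ 0.9000, P(line Z) ≈ 0.0600
After 'flag': normaliser = 0.2·0.0400 + 0.75·0.9000 + 0.1·0.0600; P(line X) ≈ 0.0116, P(line Y) ≈ 0.9797, P(line Z) ≈ 0.0087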